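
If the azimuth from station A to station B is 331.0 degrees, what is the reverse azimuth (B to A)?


back azimuth = (331.0 + 180) mod 360 = 151.0 degrees

151.0 degrees


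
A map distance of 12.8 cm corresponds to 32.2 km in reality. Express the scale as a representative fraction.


ground = 32.2 km = 3220000 cm; RF denominator = ground / map = 3220000 / 12.8 ≈ 251563; RF = 1:251563

1:251563


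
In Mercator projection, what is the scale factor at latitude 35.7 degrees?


SF = 1 / cos(35.7) = 1 / 0.812084 = 1.231

1.231


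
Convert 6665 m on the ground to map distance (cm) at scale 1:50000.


map_cm = 6665 * 100 / 50000 = 13.33 cm

13.33 cm


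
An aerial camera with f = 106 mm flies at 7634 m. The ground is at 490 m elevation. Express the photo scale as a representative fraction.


scale = f / (H - h) = 106 mm / 7144 m = 106 / 7144000 = 1:67396

1:67396


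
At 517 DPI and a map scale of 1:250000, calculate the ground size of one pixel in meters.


pixel_cm = 2.54 / 517 ≈ 0.004913 cm
ground = pixel_cm * 250000 / 100 = 2.54 * 250000 / (517 * 100) = 635000 / 51700 ≈ 12.28 m

12.28 m


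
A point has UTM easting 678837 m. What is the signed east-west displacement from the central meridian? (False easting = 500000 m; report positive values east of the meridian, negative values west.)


displacement = 678837 - 500000 = 178837 m

178837 m


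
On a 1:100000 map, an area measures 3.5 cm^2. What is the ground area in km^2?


ground_area = 3.5 * (100000/100)^2 = 3500000.0 m^2 = 3.5 km^2

3.5 km^2


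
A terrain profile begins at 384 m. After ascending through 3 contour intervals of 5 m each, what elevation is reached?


elevation = 384 + 3 * 5 = 399 m

399 m


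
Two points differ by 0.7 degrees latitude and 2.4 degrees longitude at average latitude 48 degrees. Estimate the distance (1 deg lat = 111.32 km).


dlat_km = 0.7 * 111.32 = 77.924
dlon_km = 2.4 * 111.32 * cos(48) ≈ 178.77
dist = sqrt(77.924^2 + 178.77^2) ≈ 195.0 km

195.0 km


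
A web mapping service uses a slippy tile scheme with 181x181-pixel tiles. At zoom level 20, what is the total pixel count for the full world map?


tiles per axis = 2^20 = 1048576
total tiles = 1048576^2 = 1099511627776
pixels per axis = 1048576 * 181 = 189792256
total pixels = 189792256^2 = 36021100437569536

36021100437569536 pixels


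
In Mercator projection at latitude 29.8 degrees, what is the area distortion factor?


area_distortion = 1/cos^2(29.8) = 1.328

1.328


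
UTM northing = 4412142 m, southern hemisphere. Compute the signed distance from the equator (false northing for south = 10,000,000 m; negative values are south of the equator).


For southern: actual = 4412142 - 10000000 = -5587858 m

-5587858 m


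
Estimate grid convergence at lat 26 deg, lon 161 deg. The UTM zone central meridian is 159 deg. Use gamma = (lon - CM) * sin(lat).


gamma = (161 - 159) * sin(26) = 2 * 0.438371 = 0.877 degrees

0.877 degrees


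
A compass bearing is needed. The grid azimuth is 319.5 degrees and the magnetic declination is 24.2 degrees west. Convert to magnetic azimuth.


magnetic azimuth = grid azimuth - declination (east +ve)
mag_az = 319.5 - -24.2 = 343.7 degrees

343.7 degrees


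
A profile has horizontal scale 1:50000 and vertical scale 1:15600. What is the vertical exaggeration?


VE = horizontal_scale / vertical_scale = 50000 / 15600 ≈ 3.2

3.2x


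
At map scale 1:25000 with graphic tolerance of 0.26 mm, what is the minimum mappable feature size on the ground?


ground = 0.26 mm * 25000 / 1000 = 6.5 m

6.5 m


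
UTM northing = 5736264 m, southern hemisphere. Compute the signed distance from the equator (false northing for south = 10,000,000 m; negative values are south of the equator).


For southern: actual = 5736264 - 10000000 = -4263736 m

-4263736 m


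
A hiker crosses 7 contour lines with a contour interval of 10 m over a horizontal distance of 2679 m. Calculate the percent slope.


elevation change = 7 * 10 = 70 m
slope = 70 / 2679 * 100 = 2.6%

2.6%


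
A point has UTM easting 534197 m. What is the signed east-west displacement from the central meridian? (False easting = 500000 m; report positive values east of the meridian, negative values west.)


displacement = 534197 - 500000 = 34197 m

34197 m


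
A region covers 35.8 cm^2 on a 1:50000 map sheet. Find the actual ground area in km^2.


ground_area = 35.8 * (50000/100)^2 = 8950000.0 m^2 = 8.95 km^2

8.95 km^2


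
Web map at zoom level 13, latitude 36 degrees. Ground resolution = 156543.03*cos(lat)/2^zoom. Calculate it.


res = 156543.03 * cos(36) / 2^13 = 156543.03 * 0.80901699 / 8192 = 15.46 m/pixel

15.46 m/pixel


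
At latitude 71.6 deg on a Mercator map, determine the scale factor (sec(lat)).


SF = 1 / cos(71.6) = 1 / 0.315649 = 3.168

3.168


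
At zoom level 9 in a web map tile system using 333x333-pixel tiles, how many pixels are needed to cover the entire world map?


tiles per axis = 2^9 = 512
total tiles = 512^2 = 262144
pixels per axis = 512 * 333 = 170496
total pixels = 170496^2 = 29068886016

29068886016 pixels


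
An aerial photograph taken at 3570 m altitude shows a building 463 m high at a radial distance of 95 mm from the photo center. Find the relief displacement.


d = h * r / H = 463 * 95 / 3570 = 12.32 mm

12.32 mm


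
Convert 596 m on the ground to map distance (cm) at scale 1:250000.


map_cm = 596 * 100 / 250000 = 0.2384 cm ≈ 0.24 cm

0.24 cm


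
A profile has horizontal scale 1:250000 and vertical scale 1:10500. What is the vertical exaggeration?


VE = horizontal_scale / vertical_scale = 250000 / 10500 ≈ 23.8

23.8x


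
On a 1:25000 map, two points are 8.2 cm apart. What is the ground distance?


ground = 8.2 cm * 25000 / 100 = 2050.0 m = 2.05 km

2.05 km


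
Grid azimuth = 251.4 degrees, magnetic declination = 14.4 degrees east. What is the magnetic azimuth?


magnetic azimuth = grid azimuth - declination (east +ve)
mag_az = 251.4 - 14.4 = 237.0 degrees

237.0 degrees


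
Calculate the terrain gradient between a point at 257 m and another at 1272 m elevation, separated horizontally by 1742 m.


gradient = (1272 - 257) / 1742 = 1015 / 1742 = 0.5827

0.5827


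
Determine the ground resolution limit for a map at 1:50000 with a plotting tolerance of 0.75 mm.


ground = 0.75 mm * 50000 / 1000 = 37.5 m

37.5 m


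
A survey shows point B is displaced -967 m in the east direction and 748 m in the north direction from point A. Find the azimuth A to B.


az = atan2(-967, 748) = -52.3 deg
adjusted to 0-360: 307.7 degrees

307.7 degrees


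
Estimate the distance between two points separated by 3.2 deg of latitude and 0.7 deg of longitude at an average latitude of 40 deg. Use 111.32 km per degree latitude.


dlat_km = 3.2 * 111.32 = 356.224
dlon_km = 0.7 * 111.32 * cos(40) ≈ 59.693
dist = sqrt(356.224^2 + 59.693^2) ≈ 361.2 km

361.2 km


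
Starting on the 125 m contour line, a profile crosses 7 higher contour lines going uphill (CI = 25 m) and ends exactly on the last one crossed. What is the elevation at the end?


elevation = 125 + 7 * 25 = 300 m

300 m


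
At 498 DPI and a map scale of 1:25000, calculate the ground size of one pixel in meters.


pixel_cm = 2.54 / 498 ≈ 0.0051 cm
ground = pixel_cm * 25000 / 100 = 2.54 * 25000 / (498 * 100) = 63500 / 49800 ≈ 1.28 m

1.28 m


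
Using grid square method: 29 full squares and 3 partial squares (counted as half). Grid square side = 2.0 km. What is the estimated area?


effective squares = 29 + 3 * 0.5 = 30.5
area = 30.5 * 4.0 = 122.0 km^2

122.0 km^2


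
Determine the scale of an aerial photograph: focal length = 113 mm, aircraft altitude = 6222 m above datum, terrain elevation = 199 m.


scale = f / (H - h) = 113 mm / 6023 m = 113 / 6023000 = 1:53301

1:53301


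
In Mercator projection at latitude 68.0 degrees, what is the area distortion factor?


area_distortion = 1/cos^2(68.0) = 7.126

7.126


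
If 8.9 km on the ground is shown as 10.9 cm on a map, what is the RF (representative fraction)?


ground = 8.9 km = 890000 cm; RF denominator = ground / map = 890000 / 10.9 ≈ 81651; RF = 1:81651

1:81651


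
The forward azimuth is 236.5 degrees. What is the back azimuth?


back azimuth = (236.5 + 180) mod 360 = 56.5 degrees

56.5 degrees


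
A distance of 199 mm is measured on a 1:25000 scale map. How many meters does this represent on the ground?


ground = 199 mm * 25000 / 1000 = 4975.0 m

4975.0 m


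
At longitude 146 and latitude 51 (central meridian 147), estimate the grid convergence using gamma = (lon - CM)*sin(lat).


gamma = (146 - 147) * sin(51) = -1 * 0.777146 = -0.777 degrees

-0.777 degrees


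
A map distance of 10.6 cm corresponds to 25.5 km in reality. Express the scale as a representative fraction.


ground = 25.5 km = 2550000 cm; RF denominator = ground / map = 2550000 / 10.6 ≈ 240566; RF = 1:240566

1:240566


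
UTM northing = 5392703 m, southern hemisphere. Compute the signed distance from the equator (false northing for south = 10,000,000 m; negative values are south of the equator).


For southern: actual = 5392703 - 10000000 = -4607297 m

-4607297 m


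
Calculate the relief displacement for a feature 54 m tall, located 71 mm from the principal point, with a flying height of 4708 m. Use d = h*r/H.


d = h * r / H = 54 * 71 / 4708 = 0.81 mm

0.81 mm


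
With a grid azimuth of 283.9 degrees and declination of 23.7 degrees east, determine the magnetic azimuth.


magnetic azimuth = grid azimuth - declination (east +ve)
mag_az = 283.9 - 23.7 = 260.2 degrees

260.2 degrees


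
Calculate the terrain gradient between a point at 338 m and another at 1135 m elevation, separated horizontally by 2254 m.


gradient = (1135 - 338) / 2254 = 797 / 2254 = 0.3536

0.3536


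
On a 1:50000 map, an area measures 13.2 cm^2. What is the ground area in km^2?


ground_area = 13.2 * (50000/100)^2 = 3300000.0 m^2 = 3.3 km^2

3.3 km^2


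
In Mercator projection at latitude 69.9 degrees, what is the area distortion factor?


area_distortion = 1/cos^2(69.9) = 8.467

8.467


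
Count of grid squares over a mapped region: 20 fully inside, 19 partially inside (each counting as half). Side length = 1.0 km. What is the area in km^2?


effective squares = 20 + 19 * 0.5 = 29.5
area = 29.5 * 1.0 = 29.5 km^2

29.5 km^2


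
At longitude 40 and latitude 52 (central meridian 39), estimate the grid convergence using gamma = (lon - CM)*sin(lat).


gamma = (40 - 39) * sin(52) = 1 * 0.788011 = 0.788 degrees

0.788 degrees


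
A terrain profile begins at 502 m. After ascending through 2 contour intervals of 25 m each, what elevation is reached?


elevation = 502 + 2 * 25 = 552 m

552 m


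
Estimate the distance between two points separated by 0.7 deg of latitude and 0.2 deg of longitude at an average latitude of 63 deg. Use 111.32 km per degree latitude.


dlat_km = 0.7 * 111.32 = 77.924
dlon_km = 0.2 * 111.32 * cos(63) ≈ 10.108
dist = sqrt(77.924^2 + 10.108^2) ≈ 78.6 km

78.6 km


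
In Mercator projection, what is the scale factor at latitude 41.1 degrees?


SF = 1 / cos(41.1) = 1 / 0.753563 = 1.327

1.327


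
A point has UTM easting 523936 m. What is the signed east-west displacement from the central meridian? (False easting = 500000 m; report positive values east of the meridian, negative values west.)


displacement = 523936 - 500000 = 23936 m

23936 m


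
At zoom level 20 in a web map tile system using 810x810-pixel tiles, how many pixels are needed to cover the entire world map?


tiles per axis = 2^20 = 1048576
total tiles = 1048576^2 = 1099511627776
pixels per axis = 1048576 * 810 = 849346560
total pixels = 849346560^2 = 721389578983833600

721389578983833600 pixels


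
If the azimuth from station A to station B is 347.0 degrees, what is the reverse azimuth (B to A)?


back azimuth = (347.0 + 180) mod 360 = 167.0 degrees

167.0 degrees


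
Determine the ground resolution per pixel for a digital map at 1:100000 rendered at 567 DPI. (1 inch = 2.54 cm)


pixel_cm = 2.54 / 567 ≈ 0.00448 cm
ground = pixel_cm * 100000 / 100 = 2.54 * 100000 / (567 * 100) = 254000 / 56700 ≈ 4.48 m

4.48 m


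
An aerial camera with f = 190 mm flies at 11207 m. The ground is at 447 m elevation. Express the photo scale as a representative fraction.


scale = f / (H - h) = 190 mm / 10760 m = 190 / 10760000 = 1:56632

1:56632


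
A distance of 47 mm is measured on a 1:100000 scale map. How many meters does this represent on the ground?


ground = 47 mm * 100000 / 1000 = 4700.0 m

4700.0 m


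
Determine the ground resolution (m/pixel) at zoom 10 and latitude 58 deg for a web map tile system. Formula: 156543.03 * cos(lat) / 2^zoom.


res = 156543.03 * cos(58) / 2^10 = 156543.03 * 0.52991926 / 1024 = 81.01 m/pixel

81.01 m/pixel


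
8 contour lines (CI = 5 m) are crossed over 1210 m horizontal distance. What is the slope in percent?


elevation change = 8 * 5 = 40 m
slope = 40 / 1210 * 100 = 3.3%

3.3%


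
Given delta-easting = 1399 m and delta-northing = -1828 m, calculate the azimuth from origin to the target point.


az = atan2(1399, -1828) = 142.6 deg
adjusted to 0-360: 142.6 degrees

142.6 degrees


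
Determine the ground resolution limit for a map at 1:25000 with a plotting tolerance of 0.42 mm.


ground = 0.42 mm * 25000 / 1000 = 10.5 m

10.5 m


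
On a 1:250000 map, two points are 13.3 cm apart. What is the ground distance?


ground = 13.3 cm * 250000 / 100 = 33250.0 m = 33.25 km

33.25 km


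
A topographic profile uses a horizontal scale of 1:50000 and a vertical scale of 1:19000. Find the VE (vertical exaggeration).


VE = horizontal_scale / vertical_scale = 50000 / 19000 ≈ 2.6

2.6x


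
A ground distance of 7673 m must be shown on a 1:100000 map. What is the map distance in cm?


map_cm = 7673 * 100 / 100000 = 7.673 cm ≈ 7.67 cm

7.67 cm


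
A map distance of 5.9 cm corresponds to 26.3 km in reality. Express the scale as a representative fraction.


ground = 26.3 km = 2630000 cm; RF denominator = ground / map = 2630000 / 5.9 ≈ 445763; RF = 1:445763

1:445763


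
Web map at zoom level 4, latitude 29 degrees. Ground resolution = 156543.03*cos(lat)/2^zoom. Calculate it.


res = 156543.03 * cos(29) / 2^4 = 156543.03 * 0.87461971 / 16 = 8557.23 m/pixel

8557.23 m/pixel


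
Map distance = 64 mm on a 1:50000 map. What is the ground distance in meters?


ground = 64 mm * 50000 / 1000 = 3200.0 m

3200.0 m


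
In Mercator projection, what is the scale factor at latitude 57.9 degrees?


SF = 1 / cos(57.9) = 1 / 0.531399 = 1.882

1.882


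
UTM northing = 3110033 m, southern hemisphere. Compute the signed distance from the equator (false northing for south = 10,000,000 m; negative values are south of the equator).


For southern: actual = 3110033 - 10000000 = -6889967 m

-6889967 m


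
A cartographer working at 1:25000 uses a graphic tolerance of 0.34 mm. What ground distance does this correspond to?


ground = 0.34 mm * 25000 / 1000 = 8.5 m

8.5 m


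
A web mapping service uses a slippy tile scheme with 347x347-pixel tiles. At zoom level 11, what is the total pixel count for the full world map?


tiles per axis = 2^11 = 2048
total tiles = 2048^2 = 4194304
pixels per axis = 2048 * 347 = 710656
total pixels = 710656^2 = 505031950336

505031950336 pixels


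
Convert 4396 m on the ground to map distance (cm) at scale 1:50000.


map_cm = 4396 * 100 / 50000 = 8.792 cm ≈ 8.79 cm

8.79 cm


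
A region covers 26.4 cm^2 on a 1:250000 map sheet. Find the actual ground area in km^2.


ground_area = 26.4 * (250000/100)^2 = 165000000.0 m^2 = 165.0 km^2

165.0 km^2


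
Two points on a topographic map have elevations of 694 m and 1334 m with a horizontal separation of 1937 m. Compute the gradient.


gradient = (1334 - 694) / 1937 = 640 / 1937 = 0.3304

0.3304


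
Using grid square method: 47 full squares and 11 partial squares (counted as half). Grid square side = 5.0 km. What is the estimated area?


effective squares = 47 + 11 * 0.5 = 52.5
area = 52.5 * 25.0 = 1312.5 km^2

1312.5 km^2


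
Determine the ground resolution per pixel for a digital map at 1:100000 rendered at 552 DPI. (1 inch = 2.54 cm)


pixel_cm = 2.54 / 552 ≈ 0.004601 cm
ground = pixel_cm * 100000 / 100 = 2.54 * 100000 / (552 * 100) = 254000 / 55200 ≈ 4.6 m

4.6 m


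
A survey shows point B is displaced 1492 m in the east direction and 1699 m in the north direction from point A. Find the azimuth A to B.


az = atan2(1492, 1699) = 41.3 deg
adjusted to 0-360: 41.3 degrees

41.3 degrees


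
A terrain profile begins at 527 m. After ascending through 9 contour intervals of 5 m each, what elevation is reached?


elevation = 527 + 9 * 5 = 572 m

572 m


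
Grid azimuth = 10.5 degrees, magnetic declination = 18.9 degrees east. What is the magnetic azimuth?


magnetic azimuth = grid azimuth - declination (east +ve)
mag_az = 10.5 - 18.9 = 351.6 degrees

351.6 degrees


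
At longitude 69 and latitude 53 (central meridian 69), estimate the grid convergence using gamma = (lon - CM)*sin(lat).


gamma = (69 - 69) * sin(53) = 0 * 0.798636 = 0.0 degrees

0.0 degrees


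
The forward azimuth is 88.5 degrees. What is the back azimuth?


back azimuth = (88.5 + 180) mod 360 = 268.5 degrees

268.5 degrees


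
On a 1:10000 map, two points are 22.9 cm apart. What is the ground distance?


ground = 22.9 cm * 10000 / 100 = 2290.0 m = 2.29 km

2.29 km


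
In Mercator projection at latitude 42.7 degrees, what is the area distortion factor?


area_distortion = 1/cos^2(42.7) = 1.852

1.852


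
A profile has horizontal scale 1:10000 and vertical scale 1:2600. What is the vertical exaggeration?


VE = horizontal_scale / vertical_scale = 10000 / 2600 ≈ 3.8

3.8x


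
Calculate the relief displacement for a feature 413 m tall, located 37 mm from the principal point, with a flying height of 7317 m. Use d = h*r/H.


d = h * r / H = 413 * 37 / 7317 = 2.09 mm

2.09 mm


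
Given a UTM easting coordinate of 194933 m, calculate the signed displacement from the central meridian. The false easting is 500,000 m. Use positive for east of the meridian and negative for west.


displacement = 194933 - 500000 = -305067 m

-305067 m


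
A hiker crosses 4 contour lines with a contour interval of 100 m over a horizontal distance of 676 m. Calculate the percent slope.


elevation change = 4 * 100 = 400 m
slope = 400 / 676 * 100 = 59.2%

59.2%


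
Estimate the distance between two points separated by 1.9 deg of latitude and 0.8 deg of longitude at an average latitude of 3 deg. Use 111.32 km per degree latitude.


dlat_km = 1.9 * 111.32 = 211.508
dlon_km = 0.8 * 111.32 * cos(3) ≈ 88.934
dist = sqrt(211.508^2 + 88.934^2) ≈ 229.4 km

229.4 km


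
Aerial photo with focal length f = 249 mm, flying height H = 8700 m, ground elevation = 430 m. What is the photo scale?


scale = f / (H - h) = 249 mm / 8270 m = 249 / 8270000 = 1:33213

1:33213


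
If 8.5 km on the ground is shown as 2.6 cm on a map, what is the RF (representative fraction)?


ground = 8.5 km = 850000 cm; RF denominator = ground / map = 850000 / 2.6 ≈ 326923; RF = 1:326923

1:326923


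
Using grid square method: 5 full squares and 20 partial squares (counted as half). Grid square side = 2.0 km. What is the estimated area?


effective squares = 5 + 20 * 0.5 = 15.0
area = 15.0 * 4.0 = 60.0 km^2

60.0 km^2


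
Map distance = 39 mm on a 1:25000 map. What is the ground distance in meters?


ground = 39 mm * 25000 / 1000 = 975.0 m

975.0 m


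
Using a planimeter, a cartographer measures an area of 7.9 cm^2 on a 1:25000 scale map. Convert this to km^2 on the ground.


ground_area = 7.9 * (25000/100)^2 = 493750.0 m^2 = 0.49375 km^2 ≈ 0.494 km^2

0.494 km^2


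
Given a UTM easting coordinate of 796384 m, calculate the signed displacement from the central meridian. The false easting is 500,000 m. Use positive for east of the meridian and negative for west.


displacement = 796384 - 500000 = 296384 m

296384 m


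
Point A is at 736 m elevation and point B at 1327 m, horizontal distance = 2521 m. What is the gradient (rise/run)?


gradient = (1327 - 736) / 2521 = 591 / 2521 = 0.2344

0.2344


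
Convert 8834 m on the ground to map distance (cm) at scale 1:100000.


map_cm = 8834 * 100 / 100000 = 8.834 cm ≈ 8.83 cm

8.83 cm


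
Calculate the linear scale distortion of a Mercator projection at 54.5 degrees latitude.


SF = 1 / cos(54.5) = 1 / 0.580703 = 1.722

1.722


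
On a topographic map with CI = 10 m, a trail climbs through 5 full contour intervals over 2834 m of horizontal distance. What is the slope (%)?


elevation change = 5 * 10 = 50 m
slope = 50 / 2834 * 100 = 1.8%

1.8%


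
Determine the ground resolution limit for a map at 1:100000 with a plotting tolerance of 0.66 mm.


ground = 0.66 mm * 100000 / 1000 = 66.0 m

66.0 m


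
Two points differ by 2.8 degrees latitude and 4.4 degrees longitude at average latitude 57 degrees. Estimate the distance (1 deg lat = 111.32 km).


dlat_km = 2.8 * 111.32 = 311.696
dlon_km = 4.4 * 111.32 * cos(57) ≈ 266.769
dist = sqrt(311.696^2 + 266.769^2) ≈ 410.3 km

410.3 km


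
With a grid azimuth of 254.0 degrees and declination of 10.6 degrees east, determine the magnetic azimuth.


magnetic azimuth = grid azimuth - declination (east +ve)
mag_az = 254.0 - 10.6 = 243.4 degrees

243.4 degrees


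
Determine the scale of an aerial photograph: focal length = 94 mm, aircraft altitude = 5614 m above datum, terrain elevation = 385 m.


scale = f / (H - h) = 94 mm / 5229 m = 94 / 5229000 = 1:55628

1:55628


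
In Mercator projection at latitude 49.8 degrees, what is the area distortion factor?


area_distortion = 1/cos^2(49.8) = 2.4

2.4


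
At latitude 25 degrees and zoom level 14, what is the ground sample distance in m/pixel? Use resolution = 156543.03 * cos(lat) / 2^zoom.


res = 156543.03 * cos(25) / 2^14 = 156543.03 * 0.90630779 / 16384 = 8.66 m/pixel

8.66 m/pixel


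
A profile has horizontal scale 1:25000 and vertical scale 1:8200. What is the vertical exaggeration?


VE = horizontal_scale / vertical_scale = 25000 / 8200 ≈ 3.0

3.0x


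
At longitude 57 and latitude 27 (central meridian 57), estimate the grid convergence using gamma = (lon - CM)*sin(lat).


gamma = (57 - 57) * sin(27) = 0 * 0.45399 = 0.0 degrees

0.0 degrees


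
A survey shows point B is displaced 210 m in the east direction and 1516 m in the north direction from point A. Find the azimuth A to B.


az = atan2(210, 1516) = 7.9 deg
adjusted to 0-360: 7.9 degrees

7.9 degrees


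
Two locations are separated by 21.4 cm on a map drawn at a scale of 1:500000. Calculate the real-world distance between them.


ground = 21.4 cm * 500000 / 100 = 107000.0 m = 107.0 km

107.0 km


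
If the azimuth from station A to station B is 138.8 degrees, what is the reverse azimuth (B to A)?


back azimuth = (138.8 + 180) mod 360 = 318.8 degrees

318.8 degrees


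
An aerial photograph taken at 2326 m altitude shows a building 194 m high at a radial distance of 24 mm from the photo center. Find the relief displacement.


d = h * r / H = 194 * 24 / 2326 = 2.0 mm

2.0 mm


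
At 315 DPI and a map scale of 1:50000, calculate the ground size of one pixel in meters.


pixel_cm = 2.54 / 315 ≈ 0.008063 cm
ground = pixel_cm * 50000 / 100 = 2.54 * 50000 / (315 * 100) = 127000 / 31500 ≈ 4.03 m

4.03 m


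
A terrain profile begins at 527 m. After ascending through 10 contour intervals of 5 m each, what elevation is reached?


elevation = 527 + 10 * 5 = 577 m

577 m


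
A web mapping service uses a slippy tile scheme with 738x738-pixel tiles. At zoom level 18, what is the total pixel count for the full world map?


tiles per axis = 2^18 = 262144
total tiles = 262144^2 = 68719476736
pixels per axis = 262144 * 738 = 193462272
total pixels = 193462272^2 = 37427650687401984

37427650687401984 pixels


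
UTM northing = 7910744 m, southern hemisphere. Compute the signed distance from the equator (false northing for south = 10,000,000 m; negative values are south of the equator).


For southern: actual = 7910744 - 10000000 = -2089256 m

-2089256 m


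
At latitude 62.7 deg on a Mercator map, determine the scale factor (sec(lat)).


SF = 1 / cos(62.7) = 1 / 0.45865 = 2.18

2.18


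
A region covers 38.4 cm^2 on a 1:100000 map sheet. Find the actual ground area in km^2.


ground_area = 38.4 * (100000/100)^2 = 38400000.0 m^2 = 38.4 km^2

38.4 km^2


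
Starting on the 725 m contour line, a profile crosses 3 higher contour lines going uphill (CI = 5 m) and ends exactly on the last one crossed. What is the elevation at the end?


elevation = 725 + 3 * 5 = 740 m

740 m


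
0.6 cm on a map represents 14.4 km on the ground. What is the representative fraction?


ground = 14.4 km = 1440000 cm; RF denominator = ground / map = 1440000 / 0.6 = 2400000; RF = 1:2400000

1:2400000


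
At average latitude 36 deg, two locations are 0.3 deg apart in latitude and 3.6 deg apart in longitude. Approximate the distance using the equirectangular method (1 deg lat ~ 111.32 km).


dlat_km = 0.3 * 111.32 = 33.396
dlon_km = 3.6 * 111.32 * cos(36) ≈ 324.215
dist = sqrt(33.396^2 + 324.215^2) ≈ 325.9 km

325.9 km


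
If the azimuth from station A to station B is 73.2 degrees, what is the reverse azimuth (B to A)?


back azimuth = (73.2 + 180) mod 360 = 253.2 degrees

253.2 degrees


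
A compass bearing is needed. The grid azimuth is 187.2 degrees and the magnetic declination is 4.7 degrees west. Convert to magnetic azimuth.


magnetic azimuth = grid azimuth - declination (east +ve)
mag_az = 187.2 - -4.7 = 191.9 degrees

191.9 degrees


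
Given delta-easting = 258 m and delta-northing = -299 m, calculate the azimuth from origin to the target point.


az = atan2(258, -299) = 139.2 deg
adjusted to 0-360: 139.2 degrees

139.2 degrees


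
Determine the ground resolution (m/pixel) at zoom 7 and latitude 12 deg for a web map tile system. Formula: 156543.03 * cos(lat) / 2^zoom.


res = 156543.03 * cos(12) / 2^7 = 156543.03 * 0.9781476 / 128 = 1196.27 m/pixel

1196.27 m/pixel


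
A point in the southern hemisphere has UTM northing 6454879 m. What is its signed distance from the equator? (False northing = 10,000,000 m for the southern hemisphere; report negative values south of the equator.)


For southern: actual = 6454879 - 10000000 = -3545121 m

-3545121 m


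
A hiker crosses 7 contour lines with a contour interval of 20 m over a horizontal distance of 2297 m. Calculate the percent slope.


elevation change = 7 * 20 = 140 m
slope = 140 / 2297 * 100 = 6.1%

6.1%


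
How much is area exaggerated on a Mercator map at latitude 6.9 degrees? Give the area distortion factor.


area_distortion = 1/cos^2(6.9) = 1.015

1.015


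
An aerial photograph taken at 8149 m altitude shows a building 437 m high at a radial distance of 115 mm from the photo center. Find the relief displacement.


d = h * r / H = 437 * 115 / 8149 = 6.17 mm

6.17 mm


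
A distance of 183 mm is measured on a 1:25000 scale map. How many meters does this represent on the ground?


ground = 183 mm * 25000 / 1000 = 4575.0 m

4575.0 m


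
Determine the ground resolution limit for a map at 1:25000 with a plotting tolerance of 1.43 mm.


ground = 1.43 mm * 25000 / 1000 = 35.75 m

35.75 m


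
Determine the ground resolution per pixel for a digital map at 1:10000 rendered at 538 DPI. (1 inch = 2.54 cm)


pixel_cm = 2.54 / 538 ≈ 0.004721 cm
ground = pixel_cm * 10000 / 100 = 2.54 * 10000 / (538 * 100) = 25400 / 53800 ≈ 0.47 m

0.47 m


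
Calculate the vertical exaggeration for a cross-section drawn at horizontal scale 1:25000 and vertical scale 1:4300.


VE = horizontal_scale / vertical_scale = 25000 / 4300 ≈ 5.8

5.8x


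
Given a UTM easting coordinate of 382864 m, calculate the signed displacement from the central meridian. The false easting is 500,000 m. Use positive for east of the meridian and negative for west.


displacement = 382864 - 500000 = -117136 m

-117136 m


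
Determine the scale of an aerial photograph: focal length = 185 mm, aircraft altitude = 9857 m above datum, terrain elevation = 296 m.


scale = f / (H - h) = 185 mm / 9561 m = 185 / 9561000 = 1:51681

1:51681


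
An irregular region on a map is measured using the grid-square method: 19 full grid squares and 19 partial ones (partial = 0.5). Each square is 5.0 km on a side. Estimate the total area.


effective squares = 19 + 19 * 0.5 = 28.5
area = 28.5 * 25.0 = 712.5 km^2

712.5 km^2


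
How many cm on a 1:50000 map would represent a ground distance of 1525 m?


map_cm = 1525 * 100 / 50000 = 3.05 cm

3.05 cm


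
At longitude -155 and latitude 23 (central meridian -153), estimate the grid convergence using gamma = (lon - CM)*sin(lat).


gamma = (-155 - -153) * sin(23) = -2 * 0.390731 = -0.781 degrees

-0.781 degrees


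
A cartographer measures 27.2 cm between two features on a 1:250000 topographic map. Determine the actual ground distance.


ground = 27.2 cm * 250000 / 100 = 68000.0 m = 68.0 km

68.0 km


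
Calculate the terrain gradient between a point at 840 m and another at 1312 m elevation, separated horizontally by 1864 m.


gradient = (1312 - 840) / 1864 = 472 / 1864 = 0.2532

0.2532


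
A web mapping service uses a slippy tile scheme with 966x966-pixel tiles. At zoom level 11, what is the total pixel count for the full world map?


tiles per axis = 2^11 = 2048
total tiles = 2048^2 = 4194304
pixels per axis = 2048 * 966 = 1978368
total pixels = 1978368^2 = 3913939943424

3913939943424 pixels


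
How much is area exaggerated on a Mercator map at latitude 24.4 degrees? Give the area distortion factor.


area_distortion = 1/cos^2(24.4) = 1.206

1.206


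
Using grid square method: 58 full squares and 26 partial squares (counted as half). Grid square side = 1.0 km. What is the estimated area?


effective squares = 58 + 26 * 0.5 = 71.0
area = 71.0 * 1.0 = 71.0 km^2

71.0 km^2


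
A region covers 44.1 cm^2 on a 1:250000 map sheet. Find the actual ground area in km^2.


ground_area = 44.1 * (250000/100)^2 = 275625000.0 m^2 = 275.625 km^2

275.625 km^2


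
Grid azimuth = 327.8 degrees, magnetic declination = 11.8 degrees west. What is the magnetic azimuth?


magnetic azimuth = grid azimuth - declination (east +ve)
mag_az = 327.8 - -11.8 = 339.6 degrees

339.6 degrees


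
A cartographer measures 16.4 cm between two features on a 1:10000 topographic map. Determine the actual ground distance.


ground = 16.4 cm * 10000 / 100 = 1640.0 m = 1.64 km

1.64 km


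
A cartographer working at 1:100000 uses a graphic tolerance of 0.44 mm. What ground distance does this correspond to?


ground = 0.44 mm * 100000 / 1000 = 44.0 m

44.0 m


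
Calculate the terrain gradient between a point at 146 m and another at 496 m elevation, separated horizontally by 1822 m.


gradient = (496 - 146) / 1822 = 350 / 1822 = 0.1921

0.1921


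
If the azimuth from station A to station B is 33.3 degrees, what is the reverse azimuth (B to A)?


back azimuth = (33.3 + 180) mod 360 = 213.3 degrees

213.3 degrees


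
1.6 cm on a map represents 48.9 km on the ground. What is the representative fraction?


ground = 48.9 km = 4890000 cm; RF denominator = ground / map = 4890000 / 1.6 = 3056250; RF = 1:3056250

1:3056250


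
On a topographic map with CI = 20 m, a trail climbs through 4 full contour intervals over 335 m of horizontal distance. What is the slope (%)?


elevation change = 4 * 20 = 80 m
slope = 80 / 335 * 100 = 23.9%

23.9%


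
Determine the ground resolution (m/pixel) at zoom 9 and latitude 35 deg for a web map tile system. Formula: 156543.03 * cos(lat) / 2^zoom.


res = 156543.03 * cos(35) / 2^9 = 156543.03 * 0.81915204 / 512 = 250.45 m/pixel

250.45 m/pixel


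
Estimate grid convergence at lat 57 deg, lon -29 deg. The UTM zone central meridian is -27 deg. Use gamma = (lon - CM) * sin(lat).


gamma = (-29 - -27) * sin(57) = -2 * 0.838671 = -1.677 degrees

-1.677 degrees


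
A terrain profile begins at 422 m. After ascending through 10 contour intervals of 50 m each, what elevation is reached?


elevation = 422 + 10 * 50 = 922 m

922 m


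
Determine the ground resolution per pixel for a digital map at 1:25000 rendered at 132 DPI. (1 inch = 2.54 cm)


pixel_cm = 2.54 / 132 ≈ 0.019242 cm
ground = pixel_cm * 25000 / 100 = 2.54 * 25000 / (132 * 100) = 63500 / 13200 ≈ 4.81 m

4.81 m


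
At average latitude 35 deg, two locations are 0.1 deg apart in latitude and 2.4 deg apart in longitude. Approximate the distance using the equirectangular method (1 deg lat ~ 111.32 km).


dlat_km = 0.1 * 111.32 = 11.132
dlon_km = 2.4 * 111.32 * cos(35) ≈ 218.851
dist = sqrt(11.132^2 + 218.851^2) ≈ 219.1 km

219.1 km


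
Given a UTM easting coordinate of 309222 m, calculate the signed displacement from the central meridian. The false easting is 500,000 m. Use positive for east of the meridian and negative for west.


displacement = 309222 - 500000 = -190778 m

-190778 m


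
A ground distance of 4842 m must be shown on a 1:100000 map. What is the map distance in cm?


map_cm = 4842 * 100 / 100000 = 4.842 cm ≈ 4.84 cm

4.84 cm


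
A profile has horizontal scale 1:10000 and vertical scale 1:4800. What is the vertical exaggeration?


VE = horizontal_scale / vertical_scale = 10000 / 4800 ≈ 2.1

2.1x


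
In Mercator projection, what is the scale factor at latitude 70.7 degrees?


SF = 1 / cos(70.7) = 1 / 0.330514 = 3.026

3.026


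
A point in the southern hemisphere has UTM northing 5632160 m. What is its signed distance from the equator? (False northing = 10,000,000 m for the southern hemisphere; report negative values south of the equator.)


For southern: actual = 5632160 - 10000000 = -4367840 m

-4367840 m


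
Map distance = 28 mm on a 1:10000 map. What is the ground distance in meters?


ground = 28 mm * 10000 / 1000 = 280.0 m

280.0 m


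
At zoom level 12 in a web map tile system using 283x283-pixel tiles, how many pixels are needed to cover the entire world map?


tiles per axis = 2^12 = 4096
total tiles = 4096^2 = 16777216
pixels per axis = 4096 * 283 = 1159168
total pixels = 1159168^2 = 1343670452224

1343670452224 pixels


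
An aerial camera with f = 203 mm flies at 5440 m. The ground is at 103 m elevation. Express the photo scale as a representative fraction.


scale = f / (H - h) = 203 mm / 5337 m = 203 / 5337000 = 1:26291

1:26291


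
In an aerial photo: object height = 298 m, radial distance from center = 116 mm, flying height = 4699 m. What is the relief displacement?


d = h * r / H = 298 * 116 / 4699 = 7.36 mm

7.36 mm


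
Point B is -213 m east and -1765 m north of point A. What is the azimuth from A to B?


az = atan2(-213, -1765) = -173.1 deg
adjusted to 0-360: 186.9 degrees

186.9 degrees


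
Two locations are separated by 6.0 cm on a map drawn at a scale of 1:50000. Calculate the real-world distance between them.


ground = 6.0 cm * 50000 / 100 = 3000.0 m = 3.0 km

3.0 km


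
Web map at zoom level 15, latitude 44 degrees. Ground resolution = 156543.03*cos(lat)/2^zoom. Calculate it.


res = 156543.03 * cos(44) / 2^15 = 156543.03 * 0.7193398 / 32768 = 3.44 m/pixel

3.44 m/pixel


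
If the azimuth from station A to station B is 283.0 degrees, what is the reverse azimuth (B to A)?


back azimuth = (283.0 + 180) mod 360 = 103.0 degrees

103.0 degrees


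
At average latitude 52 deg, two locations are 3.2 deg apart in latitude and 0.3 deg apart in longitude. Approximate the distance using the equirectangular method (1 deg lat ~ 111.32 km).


dlat_km = 3.2 * 111.32 = 356.224
dlon_km = 0.3 * 111.32 * cos(52) ≈ 20.561
dist = sqrt(356.224^2 + 20.561^2) ≈ 356.8 km

356.8 km


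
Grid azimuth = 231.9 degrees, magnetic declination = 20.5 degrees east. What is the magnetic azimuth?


magnetic azimuth = grid azimuth - declination (east +ve)
mag_az = 231.9 - 20.5 = 211.4 degrees

211.4 degrees


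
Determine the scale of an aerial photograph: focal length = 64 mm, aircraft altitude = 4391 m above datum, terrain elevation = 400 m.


scale = f / (H - h) = 64 mm / 3991 m = 64 / 3991000 = 1:62359

1:62359


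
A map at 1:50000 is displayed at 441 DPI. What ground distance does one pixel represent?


pixel_cm = 2.54 / 441 ≈ 0.00576 cm
ground = pixel_cm * 50000 / 100 = 2.54 * 50000 / (441 * 100) = 127000 / 44100 ≈ 2.88 m

2.88 m


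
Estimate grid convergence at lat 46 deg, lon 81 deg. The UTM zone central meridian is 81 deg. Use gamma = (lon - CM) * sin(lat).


gamma = (81 - 81) * sin(46) = 0 * 0.71934 = 0.0 degrees

0.0 degrees


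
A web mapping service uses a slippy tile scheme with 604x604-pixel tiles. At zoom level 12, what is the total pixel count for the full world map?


tiles per axis = 2^12 = 4096
total tiles = 4096^2 = 16777216
pixels per axis = 4096 * 604 = 2473984
total pixels = 2473984^2 = 6120596832256

6120596832256 pixels


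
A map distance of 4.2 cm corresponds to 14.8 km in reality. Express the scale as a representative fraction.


ground = 14.8 km = 1480000 cm; RF denominator = ground / map = 1480000 / 4.2 ≈ 352381; RF = 1:352381

1:352381


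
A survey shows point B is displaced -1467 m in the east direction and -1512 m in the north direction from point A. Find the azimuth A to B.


az = atan2(-1467, -1512) = -135.9 deg
adjusted to 0-360: 224.1 degrees

224.1 degrees


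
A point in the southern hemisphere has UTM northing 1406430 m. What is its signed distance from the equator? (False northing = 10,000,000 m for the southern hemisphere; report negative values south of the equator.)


For southern: actual = 1406430 - 10000000 = -8593570 m

-8593570 m


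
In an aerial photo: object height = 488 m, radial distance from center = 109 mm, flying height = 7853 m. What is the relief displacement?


d = h * r / H = 488 * 109 / 7853 = 6.77 mm

6.77 mm


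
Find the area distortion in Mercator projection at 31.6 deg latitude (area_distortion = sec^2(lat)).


area_distortion = 1/cos^2(31.6) = 1.378

1.378


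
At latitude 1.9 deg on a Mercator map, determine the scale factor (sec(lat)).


SF = 1 / cos(1.9) = 1 / 0.99945 = 1.001

1.001


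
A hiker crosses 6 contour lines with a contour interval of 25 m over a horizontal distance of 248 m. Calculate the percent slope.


elevation change = 6 * 25 = 150 m
slope = 150 / 248 * 100 = 60.5%

60.5%


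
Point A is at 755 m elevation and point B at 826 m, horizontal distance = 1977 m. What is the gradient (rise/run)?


gradient = (826 - 755) / 1977 = 71 / 1977 = 0.0359

0.0359


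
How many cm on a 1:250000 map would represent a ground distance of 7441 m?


map_cm = 7441 * 100 / 250000 = 2.9764 cm ≈ 2.98 cm

2.98 cm


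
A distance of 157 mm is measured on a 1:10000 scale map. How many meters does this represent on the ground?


ground = 157 mm * 10000 / 1000 = 1570.0 m

1570.0 m


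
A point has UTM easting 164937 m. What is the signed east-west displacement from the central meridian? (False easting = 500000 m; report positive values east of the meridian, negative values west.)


displacement = 164937 - 500000 = -335063 m

-335063 m
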